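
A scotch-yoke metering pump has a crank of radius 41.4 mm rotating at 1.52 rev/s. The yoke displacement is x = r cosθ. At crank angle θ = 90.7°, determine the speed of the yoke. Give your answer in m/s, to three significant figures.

ω = 9.55 rad/s (from 1.52 rev/s).
x = r cosθ ⇒ ẋ = −rω sinθ.
|v| = rω|sinθ| = 0.0414·9.55·|sin 90.7°| = 0.39536 m/s.

0.395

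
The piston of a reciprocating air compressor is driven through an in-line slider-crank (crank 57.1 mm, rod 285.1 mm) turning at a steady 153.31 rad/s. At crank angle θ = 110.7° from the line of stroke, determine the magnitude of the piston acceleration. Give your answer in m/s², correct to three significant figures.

ω = 153.3 rad/s
x(θ) = r cosθ + √(L² − r² sin²θ); with ω constant, a = ω²·d²x/dθ².
d²x/dθ² = −r cosθ − r²(cos2θ)/√u − r⁴ sin²2θ/(4u^{3/2}),  u = L² − r² sin²θ = 0.078429 m².
Substituting r = 0.0571 m, L = 0.2851 m, θ = 110.7°: d²x/dθ² = +0.028863 m.
a = ω²·d²x/dθ² = (153.3)²·(+0.028863) = +678.4 m/s²;  |a| = 678.4 m/s².

678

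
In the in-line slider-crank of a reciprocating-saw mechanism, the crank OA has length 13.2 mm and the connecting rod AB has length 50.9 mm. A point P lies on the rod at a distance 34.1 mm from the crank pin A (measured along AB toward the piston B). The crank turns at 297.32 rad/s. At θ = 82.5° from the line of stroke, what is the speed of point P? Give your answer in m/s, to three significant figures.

ω = 297.3 rad/s.  Crank-pin speed |V_A| = rω = 3.9246 m/s, perpendicular to OA.
Rod angle: sinφ = −(r/L) sinθ ⇒ φ = -14.899°; ω_rod = −rω cosθ/√(L²−r²sin²θ) = -10.414 rad/s.
V_P = V_A + ω_rod × AP, with AP = 0.0341 m along the rod.
Components: V_Px = −rω sinθ − a·ω_rod·sinφ = -3.9824 m/s;  V_Py = rω cosθ + a·ω_rod·cosφ = +0.16908 m/s.
|V_P| = √(V_Px² + V_Py²) = 3.9859 m/s.

3.99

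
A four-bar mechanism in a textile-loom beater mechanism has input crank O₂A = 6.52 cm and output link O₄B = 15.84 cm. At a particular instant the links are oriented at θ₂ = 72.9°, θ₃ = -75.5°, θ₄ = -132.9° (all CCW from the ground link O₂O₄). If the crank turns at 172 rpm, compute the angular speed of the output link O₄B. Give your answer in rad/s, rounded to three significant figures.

ω₂ = 18.01 rad/s (from 172 rpm).
Differentiating the loop-closure r₂e^{iθ₂}+r₃e^{iθ₃}=r₁+r₄e^{iθ₄} gives r₂ω₂e^{iθ₂}+r₃ω₃e^{iθ₃}=r₄ω₄e^{iθ₄}.
Eliminating the other unknown: ω₄ = r₂ω₂ sin(θ₂−θ₃) / [r₄ sin(θ₄−θ₃)].
Numerator sine = +0.52399; denominator sine = -0.84245.
Result = 0.0652·18.01·(+0.52399) / (0.1584·(-0.84245)) = -4.6113 rad/s; magnitude 4.6113 rad/s.

4.61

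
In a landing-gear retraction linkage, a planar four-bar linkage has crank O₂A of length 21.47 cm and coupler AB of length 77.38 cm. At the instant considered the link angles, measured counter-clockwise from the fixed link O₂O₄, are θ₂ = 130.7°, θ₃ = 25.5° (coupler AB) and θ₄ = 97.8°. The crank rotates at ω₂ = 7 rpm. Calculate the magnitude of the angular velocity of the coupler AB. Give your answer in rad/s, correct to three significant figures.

ω₂ = 0.733 rad/s (from 7 rpm).
Differentiating the loop-closure r₂e^{iθ₂}+r₃e^{iθ₃}=r₁+r₄e^{iθ₄} gives r₂ω₂e^{iθ₂}+r₃ω₃e^{iθ₃}=r₄ω₄e^{iθ₄}.
Eliminating the other unknown: ω₃ = r₂ω₂ sin(θ₄−θ₂) / [r₃ sin(θ₃−θ₄)].
Numerator sine = -0.54317; denominator sine = -0.95266.
Result = 0.2147·0.733·(-0.54317) / (0.7738·(-0.95266)) = +0.11597 rad/s; magnitude 0.11597 rad/s.

0.116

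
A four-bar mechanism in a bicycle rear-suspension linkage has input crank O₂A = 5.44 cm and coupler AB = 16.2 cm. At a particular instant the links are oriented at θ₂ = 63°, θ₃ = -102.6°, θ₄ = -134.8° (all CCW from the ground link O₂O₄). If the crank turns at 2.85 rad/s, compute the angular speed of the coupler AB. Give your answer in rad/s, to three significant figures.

0.549

ω₂ = 2.85 rad/s
Differentiating the loop-closure r₂e^{iθ₂}+r₃e^{iθ₃}=r₁+r₄e^{iθ₄} gives r₂ω₂e^{iθ₂}+r₃ω₃e^{iθ₃}=r₄ω₄e^{iθ₄}.
Eliminating the other unknown: ω₃ = r₂ω₂ sin(θ₄−θ₂) / [r₃ sin(θ₃−θ₄)].
Numerator sine = +0.30570; denominator sine = +0.53288.
Result = 0.0544·2.85·(+0.30570) / (0.162·(+0.53288)) = +0.54902 rad/s; magnitude 0.54902 rad/s.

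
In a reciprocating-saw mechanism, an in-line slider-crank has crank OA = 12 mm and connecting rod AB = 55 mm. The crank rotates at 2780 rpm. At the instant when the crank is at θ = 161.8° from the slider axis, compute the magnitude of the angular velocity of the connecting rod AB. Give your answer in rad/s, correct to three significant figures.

ω = 291.1 rad/s (converted from 2780 rpm).
The rod makes angle φ with the slider axis where L sinφ = r sinθ; differentiating, L cosφ·φ̇ = r ω cosθ.
L cosφ = √(L² − r² sin²θ) = 0.054872 m.
|ω_rod| = r ω |cosθ| / √(L² − r² sin²θ) = 0.012·291.1·0.94997/0.054872 = 60.48 rad/s.

60.5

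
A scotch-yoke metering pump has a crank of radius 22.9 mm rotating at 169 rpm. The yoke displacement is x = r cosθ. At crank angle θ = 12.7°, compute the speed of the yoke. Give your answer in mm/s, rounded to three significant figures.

89.1

ω = 17.7 rad/s (from 169 rpm).
x = r cosθ ⇒ ẋ = −rω sinθ.
|v| = rω|sinθ| = 0.0229·17.7·|sin 12.7°| = 0.089098 m/s = 89.098 mm/s.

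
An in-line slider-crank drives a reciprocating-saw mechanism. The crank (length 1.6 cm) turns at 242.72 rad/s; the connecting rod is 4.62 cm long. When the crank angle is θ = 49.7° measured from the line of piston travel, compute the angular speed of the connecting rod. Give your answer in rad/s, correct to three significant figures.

ω = 242.7 rad/s
The rod makes angle φ with the slider axis where L sinφ = r sinθ; differentiating, L cosφ·φ̇ = r ω cosθ.
L cosφ = √(L² − r² sin²θ) = 0.044559 m.
|ω_rod| = r ω |cosθ| / √(L² − r² sin²θ) = 0.016·242.7·0.64679/0.044559 = 56.37 rad/s.

56.4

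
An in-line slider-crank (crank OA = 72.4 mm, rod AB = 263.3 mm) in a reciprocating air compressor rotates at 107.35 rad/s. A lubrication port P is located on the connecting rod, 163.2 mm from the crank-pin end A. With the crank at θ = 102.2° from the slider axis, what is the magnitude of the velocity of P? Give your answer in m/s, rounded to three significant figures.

7.34

ω = 107.3 rad/s.  Crank-pin speed |V_A| = rω = 7.7721 m/s, perpendicular to OA.
Rod angle: sinφ = −(r/L) sinθ ⇒ φ = -15.591°; ω_rod = −rω cosθ/√(L²−r²sin²θ) = +6.4762 rad/s.
V_P = V_A + ω_rod × AP, with AP = 0.1632 m along the rod.
Components: V_Px = −rω sinθ − a·ω_rod·sinφ = -7.3126 m/s;  V_Py = rω cosθ + a·ω_rod·cosφ = -0.62442 m/s.
|V_P| = √(V_Px² + V_Py²) = 7.3392 m/s.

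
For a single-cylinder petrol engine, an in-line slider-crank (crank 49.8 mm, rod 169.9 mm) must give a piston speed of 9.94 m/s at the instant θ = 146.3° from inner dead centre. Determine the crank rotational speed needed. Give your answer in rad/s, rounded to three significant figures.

478

For an in-line slider-crank, |v_piston| = rω|sinθ|·[1 + r cosθ/√(L² − r² sin²θ)].
With r = 0.0498 m, L = 0.1699 m, θ = 146.3°: the bracketed kinematic factor |dx/dθ| = 0.020802 m.
ω = v/|dx/dθ| = 9.94/0.020802 = 477.83 rad/s.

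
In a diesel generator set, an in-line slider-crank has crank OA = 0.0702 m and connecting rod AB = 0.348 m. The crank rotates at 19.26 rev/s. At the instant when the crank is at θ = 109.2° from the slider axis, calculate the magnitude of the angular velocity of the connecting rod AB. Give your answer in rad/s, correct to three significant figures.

ω = 121 rad/s (converted from 19.26 rev/s).
The rod makes angle φ with the slider axis where L sinφ = r sinθ; differentiating, L cosφ·φ̇ = r ω cosθ.
L cosφ = √(L² − r² sin²θ) = 0.34163 m.
|ω_rod| = r ω |cosθ| / √(L² − r² sin²θ) = 0.0702·121·0.32887/0.34163 = 8.1779 rad/s.

8.18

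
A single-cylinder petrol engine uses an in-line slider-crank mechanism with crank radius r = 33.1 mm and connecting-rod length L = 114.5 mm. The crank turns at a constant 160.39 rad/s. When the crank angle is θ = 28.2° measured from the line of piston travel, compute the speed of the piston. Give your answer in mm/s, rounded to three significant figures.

ω = 160.4 rad/s
For an in-line slider-crank, x = r cosθ + √(L² − r² sin²θ), so v = −rω sinθ·[1 + r cosθ/√(L² − r² sin²θ)].
With r = 0.0331 m, L = 0.1145 m, θ = 28.2°: √(L² − r² sin²θ) = 0.11343 m.
v = −0.0331·160.4·0.47255·[1 + 0.0331·0.88130/0.11343] = -3.1539 m/s.
|v| = 3.1539 m/s = 3153.9 mm/s.

3150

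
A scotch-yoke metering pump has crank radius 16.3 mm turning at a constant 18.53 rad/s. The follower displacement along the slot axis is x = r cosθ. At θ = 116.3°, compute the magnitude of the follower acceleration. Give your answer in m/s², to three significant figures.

2.48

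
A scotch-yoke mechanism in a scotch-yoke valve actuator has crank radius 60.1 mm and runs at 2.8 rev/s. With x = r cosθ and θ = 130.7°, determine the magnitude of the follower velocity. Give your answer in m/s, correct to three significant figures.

0.802

ω = 17.59 rad/s (from 2.8 rev/s).
x = r cosθ ⇒ ẋ = −rω sinθ.
|v| = rω|sinθ| = 0.0601·17.59·|sin 130.7°| = 0.8016 m/s.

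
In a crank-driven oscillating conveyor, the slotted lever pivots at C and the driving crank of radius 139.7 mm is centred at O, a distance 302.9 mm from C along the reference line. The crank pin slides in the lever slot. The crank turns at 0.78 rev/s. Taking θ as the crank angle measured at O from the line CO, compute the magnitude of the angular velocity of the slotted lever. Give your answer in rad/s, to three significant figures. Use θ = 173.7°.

ω = 4.901 rad/s (from 0.78 rev/s).
Crank pin A relative to C: A = (d + r cosθ, r sinθ); lever angle φ = atan2(r sinθ, d + r cosθ).
Differentiating tanφ: φ̇ = rω(d cosθ + r)/(d² + r² + 2dr cosθ).
d² + r² + 2dr cosθ = |CA|² = 0.0271453 m²;  d cosθ + r = -0.16137 m.
|ω_lever| = |0.1397·4.901·-0.16137| / 0.0271453 = 4.0701 rad/s.

4.07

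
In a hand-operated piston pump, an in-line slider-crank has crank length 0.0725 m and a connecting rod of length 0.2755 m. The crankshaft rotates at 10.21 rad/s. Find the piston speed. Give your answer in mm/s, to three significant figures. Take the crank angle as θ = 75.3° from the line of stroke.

ω = 10.21 rad/s
For an in-line slider-crank, x = r cosθ + √(L² − r² sin²θ), so v = −rω sinθ·[1 + r cosθ/√(L² − r² sin²θ)].
With r = 0.0725 m, L = 0.2755 m, θ = 75.3°: √(L² − r² sin²θ) = 0.26643 m.
v = −0.0725·10.21·0.96727·[1 + 0.0725·0.25376/0.26643] = -0.76544 m/s.
|v| = 0.76544 m/s = 765.44 mm/s.

765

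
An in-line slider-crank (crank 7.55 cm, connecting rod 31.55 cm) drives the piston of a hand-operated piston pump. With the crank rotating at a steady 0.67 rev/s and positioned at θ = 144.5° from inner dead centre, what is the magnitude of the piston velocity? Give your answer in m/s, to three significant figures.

ω = 2π·0.67 = 4.21 rad/s
For an in-line slider-crank, x = r cosθ + √(L² − r² sin²θ), so v = −rω sinθ·[1 + r cosθ/√(L² − r² sin²θ)].
With r = 0.0755 m, L = 0.3155 m, θ = 144.5°: √(L² − r² sin²θ) = 0.31244 m.
v = −0.0755·4.21·0.58070·[1 + 0.0755·-0.81412/0.31244] = -0.14826 m/s.
|v| = 0.14826 m/s.

0.148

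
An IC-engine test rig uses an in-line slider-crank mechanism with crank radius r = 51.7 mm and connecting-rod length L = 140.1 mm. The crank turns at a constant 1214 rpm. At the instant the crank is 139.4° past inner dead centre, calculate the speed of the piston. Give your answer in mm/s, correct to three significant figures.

3040

ω = 2π·1214/60 = 127.1 rad/s
For an in-line slider-crank, x = r cosθ + √(L² − r² sin²θ), so v = −rω sinθ·[1 + r cosθ/√(L² − r² sin²θ)].
With r = 0.0517 m, L = 0.1401 m, θ = 139.4°: √(L² − r² sin²θ) = 0.136 m.
v = −0.0517·127.1·0.65077·[1 + 0.0517·-0.75927/0.136] = -3.0427 m/s.
|v| = 3.0427 m/s = 3042.7 mm/s.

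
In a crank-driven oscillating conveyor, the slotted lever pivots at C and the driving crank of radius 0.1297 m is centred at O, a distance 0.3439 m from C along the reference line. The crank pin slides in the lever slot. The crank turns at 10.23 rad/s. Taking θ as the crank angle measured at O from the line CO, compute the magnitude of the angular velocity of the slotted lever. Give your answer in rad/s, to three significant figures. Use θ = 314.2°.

ω = 10.23 rad/s
Crank pin A relative to C: A = (d + r cosθ, r sinθ); lever angle φ = atan2(r sinθ, d + r cosθ).
Differentiating tanφ: φ̇ = rω(d cosθ + r)/(d² + r² + 2dr cosθ).
d² + r² + 2dr cosθ = |CA|² = 0.197282 m²;  d cosθ + r = +0.36946 m.
|ω_lever| = |0.1297·10.23·+0.36946| / 0.197282 = 2.4848 rad/s.

2.48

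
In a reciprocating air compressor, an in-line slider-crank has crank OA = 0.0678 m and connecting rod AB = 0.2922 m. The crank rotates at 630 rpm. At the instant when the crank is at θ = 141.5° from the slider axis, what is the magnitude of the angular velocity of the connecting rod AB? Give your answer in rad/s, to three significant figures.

12.1

ω = 65.97 rad/s (converted from 630 rpm).
The rod makes angle φ with the slider axis where L sinφ = r sinθ; differentiating, L cosφ·φ̇ = r ω cosθ.
L cosφ = √(L² − r² sin²θ) = 0.28914 m.
|ω_rod| = r ω |cosθ| / √(L² − r² sin²θ) = 0.0678·65.97·0.78261/0.28914 = 12.107 rad/s.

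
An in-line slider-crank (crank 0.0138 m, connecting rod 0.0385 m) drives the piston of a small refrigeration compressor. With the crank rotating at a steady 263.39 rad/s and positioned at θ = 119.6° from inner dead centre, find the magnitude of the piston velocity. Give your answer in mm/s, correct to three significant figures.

2570

ω = 263.4 rad/s
For an in-line slider-crank, x = r cosθ + √(L² − r² sin²θ), so v = −rω sinθ·[1 + r cosθ/√(L² − r² sin²θ)].
With r = 0.0138 m, L = 0.0385 m, θ = 119.6°: √(L² − r² sin²θ) = 0.036582 m.
v = −0.0138·263.4·0.86949·[1 + 0.0138·-0.49394/0.036582] = -2.5715 m/s.
|v| = 2.5715 m/s = 2571.5 mm/s.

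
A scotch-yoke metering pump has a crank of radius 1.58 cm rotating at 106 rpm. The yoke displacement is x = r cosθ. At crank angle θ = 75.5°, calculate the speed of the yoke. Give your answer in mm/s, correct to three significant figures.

170

ω = 11.1 rad/s (from 106 rpm).
x = r cosθ ⇒ ẋ = −rω sinθ.
|v| = rω|sinθ| = 0.0158·11.1·|sin 75.5°| = 0.1698 m/s = 169.8 mm/s.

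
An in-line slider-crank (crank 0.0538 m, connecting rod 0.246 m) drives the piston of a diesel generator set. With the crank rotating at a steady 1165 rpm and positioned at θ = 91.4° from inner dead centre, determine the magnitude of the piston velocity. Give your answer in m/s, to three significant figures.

ω = 2π·1165/60 = 122 rad/s
For an in-line slider-crank, x = r cosθ + √(L² − r² sin²θ), so v = −rω sinθ·[1 + r cosθ/√(L² − r² sin²θ)].
With r = 0.0538 m, L = 0.246 m, θ = 91.4°: √(L² − r² sin²θ) = 0.24005 m.
v = −0.0538·122·0.99970·[1 + 0.0538·-0.02443/0.24005] = -6.5256 m/s.
|v| = 6.5256 m/s.

6.53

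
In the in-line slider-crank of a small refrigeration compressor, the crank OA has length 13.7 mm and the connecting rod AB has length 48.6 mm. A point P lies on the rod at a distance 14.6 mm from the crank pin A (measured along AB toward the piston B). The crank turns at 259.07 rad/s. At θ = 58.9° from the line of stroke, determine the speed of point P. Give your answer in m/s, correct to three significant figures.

3.43

ω = 259.1 rad/s.  Crank-pin speed |V_A| = rω = 3.5493 m/s, perpendicular to OA.
Rod angle: sinφ = −(r/L) sinθ ⇒ φ = -13.968°; ω_rod = −rω cosθ/√(L²−r²sin²θ) = -38.872 rad/s.
V_P = V_A + ω_rod × AP, with AP = 0.0146 m along the rod.
Components: V_Px = −rω sinθ − a·ω_rod·sinφ = -3.1761 m/s;  V_Py = rω cosθ + a·ω_rod·cosφ = +1.2826 m/s.
|V_P| = √(V_Px² + V_Py²) = 3.4253 m/s.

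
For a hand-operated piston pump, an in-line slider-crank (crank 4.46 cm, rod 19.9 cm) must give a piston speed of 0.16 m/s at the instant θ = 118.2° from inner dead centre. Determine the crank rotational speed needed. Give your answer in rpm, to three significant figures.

For an in-line slider-crank, |v_piston| = rω|sinθ|·[1 + r cosθ/√(L² − r² sin²θ)].
With r = 0.0446 m, L = 0.199 m, θ = 118.2°: the bracketed kinematic factor |dx/dθ| = 0.03506 m.
ω = v/|dx/dθ| = 0.16/0.03506 = 4.5637 rad/s.
N = 60ω/(2π) = 43.58 rpm.

43.6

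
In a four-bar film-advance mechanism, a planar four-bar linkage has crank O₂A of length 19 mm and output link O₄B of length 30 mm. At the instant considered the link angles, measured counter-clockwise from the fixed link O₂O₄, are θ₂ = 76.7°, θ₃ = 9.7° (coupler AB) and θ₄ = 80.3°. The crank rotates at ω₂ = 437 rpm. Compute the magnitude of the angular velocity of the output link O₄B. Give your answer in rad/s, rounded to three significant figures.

28.3

ω₂ = 45.76 rad/s (from 437 rpm).
Differentiating the loop-closure r₂e^{iθ₂}+r₃e^{iθ₃}=r₁+r₄e^{iθ₄} gives r₂ω₂e^{iθ₂}+r₃ω₃e^{iθ₃}=r₄ω₄e^{iθ₄}.
Eliminating the other unknown: ω₄ = r₂ω₂ sin(θ₂−θ₃) / [r₄ sin(θ₄−θ₃)].
Numerator sine = +0.92050; denominator sine = +0.94322.
Result = 0.019·45.76·(+0.92050) / (0.03·(+0.94322)) = +28.285 rad/s; magnitude 28.285 rad/s.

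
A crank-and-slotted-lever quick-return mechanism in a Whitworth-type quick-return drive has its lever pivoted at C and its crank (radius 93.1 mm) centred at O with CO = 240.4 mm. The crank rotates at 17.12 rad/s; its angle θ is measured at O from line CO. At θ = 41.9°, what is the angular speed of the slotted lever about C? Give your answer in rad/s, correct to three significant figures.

ω = 17.12 rad/s
Crank pin A relative to C: A = (d + r cosθ, r sinθ); lever angle φ = atan2(r sinθ, d + r cosθ).
Differentiating tanφ: φ̇ = rω(d cosθ + r)/(d² + r² + 2dr cosθ).
d² + r² + 2dr cosθ = |CA|² = 0.099777 m²;  d cosθ + r = +0.27203 m.
|ω_lever| = |0.0931·17.12·+0.27203| / 0.099777 = 4.3455 rad/s.

4.35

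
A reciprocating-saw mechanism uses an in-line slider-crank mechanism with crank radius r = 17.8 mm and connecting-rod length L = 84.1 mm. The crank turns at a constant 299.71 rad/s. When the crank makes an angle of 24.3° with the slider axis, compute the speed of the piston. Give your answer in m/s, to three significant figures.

ω = 299.7 rad/s
For an in-line slider-crank, x = r cosθ + √(L² − r² sin²θ), so v = −rω sinθ·[1 + r cosθ/√(L² − r² sin²θ)].
With r = 0.0178 m, L = 0.0841 m, θ = 24.3°: √(L² − r² sin²θ) = 0.08378 m.
v = −0.0178·299.7·0.41151·[1 + 0.0178·0.91140/0.08378] = -2.6205 m/s.
|v| = 2.6205 m/s.

2.62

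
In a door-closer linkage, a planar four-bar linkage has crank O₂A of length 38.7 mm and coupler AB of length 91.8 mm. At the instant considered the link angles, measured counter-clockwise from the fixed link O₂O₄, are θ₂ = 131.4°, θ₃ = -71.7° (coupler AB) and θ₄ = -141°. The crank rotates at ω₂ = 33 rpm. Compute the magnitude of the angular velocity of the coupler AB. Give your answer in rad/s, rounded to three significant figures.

1.56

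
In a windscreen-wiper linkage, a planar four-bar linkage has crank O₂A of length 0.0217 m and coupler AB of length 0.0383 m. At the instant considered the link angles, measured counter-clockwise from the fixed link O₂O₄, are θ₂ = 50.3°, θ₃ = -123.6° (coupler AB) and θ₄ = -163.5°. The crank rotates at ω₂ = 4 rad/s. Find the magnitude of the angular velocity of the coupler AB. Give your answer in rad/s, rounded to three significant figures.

1.97

ω₂ = 4 rad/s
Differentiating the loop-closure r₂e^{iθ₂}+r₃e^{iθ₃}=r₁+r₄e^{iθ₄} gives r₂ω₂e^{iθ₂}+r₃ω₃e^{iθ₃}=r₄ω₄e^{iθ₄}.
Eliminating the other unknown: ω₃ = r₂ω₂ sin(θ₄−θ₂) / [r₃ sin(θ₃−θ₄)].
Numerator sine = +0.55630; denominator sine = +0.64145.
Result = 0.0217·4·(+0.55630) / (0.0383·(+0.64145)) = +1.9655 rad/s; magnitude 1.9655 rad/s.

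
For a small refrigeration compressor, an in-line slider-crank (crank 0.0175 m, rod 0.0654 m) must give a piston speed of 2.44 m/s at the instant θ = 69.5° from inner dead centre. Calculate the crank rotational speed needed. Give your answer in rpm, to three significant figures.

For an in-line slider-crank, |v_piston| = rω|sinθ|·[1 + r cosθ/√(L² − r² sin²θ)].
With r = 0.0175 m, L = 0.0654 m, θ = 69.5°: the bracketed kinematic factor |dx/dθ| = 0.017978 m.
ω = v/|dx/dθ| = 2.44/0.017978 = 135.72 rad/s.
N = 60ω/(2π) = 1296 rpm.

1300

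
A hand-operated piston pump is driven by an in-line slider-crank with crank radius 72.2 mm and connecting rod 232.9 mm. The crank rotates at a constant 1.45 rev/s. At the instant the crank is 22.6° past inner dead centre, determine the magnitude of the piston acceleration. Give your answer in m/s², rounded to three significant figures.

ω = 2π·1.45 = 9.111 rad/s
x(θ) = r cosθ + √(L² − r² sin²θ); with ω constant, a = ω²·d²x/dθ².
d²x/dθ² = −r cosθ − r²(cos2θ)/√u − r⁴ sin²2θ/(4u^{3/2}),  u = L² − r² sin²θ = 0.0534726 m².
Substituting r = 0.0722 m, L = 0.2329 m, θ = 22.6°: d²x/dθ² = -0.082817 m.
a = ω²·d²x/dθ² = (9.111)²·(-0.082817) = -6.8741 m/s²;  |a| = 6.8741 m/s².

6.87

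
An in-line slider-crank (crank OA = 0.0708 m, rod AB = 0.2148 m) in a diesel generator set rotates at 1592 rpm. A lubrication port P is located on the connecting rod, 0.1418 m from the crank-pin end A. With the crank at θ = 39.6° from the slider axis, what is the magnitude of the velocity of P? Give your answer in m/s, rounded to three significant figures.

9.34

ω = 166.7 rad/s.  Crank-pin speed |V_A| = rω = 11.803 m/s, perpendicular to OA.
Rod angle: sinφ = −(r/L) sinθ ⇒ φ = -12.128°; ω_rod = −rω cosθ/√(L²−r²sin²θ) = -43.307 rad/s.
V_P = V_A + ω_rod × AP, with AP = 0.1418 m along the rod.
Components: V_Px = −rω sinθ − a·ω_rod·sinφ = -8.8139 m/s;  V_Py = rω cosθ + a·ω_rod·cosφ = +3.0908 m/s.
|V_P| = √(V_Px² + V_Py²) = 9.3402 m/s.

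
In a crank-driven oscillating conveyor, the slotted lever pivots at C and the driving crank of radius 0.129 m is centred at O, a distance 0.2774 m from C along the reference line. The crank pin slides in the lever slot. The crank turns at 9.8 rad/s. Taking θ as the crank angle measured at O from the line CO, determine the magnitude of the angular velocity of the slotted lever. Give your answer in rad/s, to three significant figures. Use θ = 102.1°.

ω = 9.8 rad/s
Crank pin A relative to C: A = (d + r cosθ, r sinθ); lever angle φ = atan2(r sinθ, d + r cosθ).
Differentiating tanφ: φ̇ = rω(d cosθ + r)/(d² + r² + 2dr cosθ).
d² + r² + 2dr cosθ = |CA|² = 0.0785895 m²;  d cosθ + r = +0.070852 m.
|ω_lever| = |0.129·9.8·+0.070852| / 0.0785895 = 1.1397 rad/s.

1.14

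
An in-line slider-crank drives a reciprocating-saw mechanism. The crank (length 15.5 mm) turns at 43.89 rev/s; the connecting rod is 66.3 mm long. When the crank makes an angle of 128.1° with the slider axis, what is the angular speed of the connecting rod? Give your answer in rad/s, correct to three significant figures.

40.5

ω = 275.8 rad/s (converted from 43.89 rev/s).
The rod makes angle φ with the slider axis where L sinφ = r sinθ; differentiating, L cosφ·φ̇ = r ω cosθ.
L cosφ = √(L² − r² sin²θ) = 0.065168 m.
|ω_rod| = r ω |cosθ| / √(L² − r² sin²θ) = 0.0155·275.8·0.61704/0.065168 = 40.472 rad/s.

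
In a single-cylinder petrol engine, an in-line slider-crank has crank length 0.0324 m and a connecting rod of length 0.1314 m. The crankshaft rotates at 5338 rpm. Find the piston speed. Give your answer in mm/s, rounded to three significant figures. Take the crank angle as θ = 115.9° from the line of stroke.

14500

ω = 2π·5338/60 = 559 rad/s
For an in-line slider-crank, x = r cosθ + √(L² − r² sin²θ), so v = −rω sinθ·[1 + r cosθ/√(L² − r² sin²θ)].
With r = 0.0324 m, L = 0.1314 m, θ = 115.9°: √(L² − r² sin²θ) = 0.12813 m.
v = −0.0324·559·0.89956·[1 + 0.0324·-0.43680/0.12813] = -14.493 m/s.
|v| = 14.493 m/s = 14493 mm/s.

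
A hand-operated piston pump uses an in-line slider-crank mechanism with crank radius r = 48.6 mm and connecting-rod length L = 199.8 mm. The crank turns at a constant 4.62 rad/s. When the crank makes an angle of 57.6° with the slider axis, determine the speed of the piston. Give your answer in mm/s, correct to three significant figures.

215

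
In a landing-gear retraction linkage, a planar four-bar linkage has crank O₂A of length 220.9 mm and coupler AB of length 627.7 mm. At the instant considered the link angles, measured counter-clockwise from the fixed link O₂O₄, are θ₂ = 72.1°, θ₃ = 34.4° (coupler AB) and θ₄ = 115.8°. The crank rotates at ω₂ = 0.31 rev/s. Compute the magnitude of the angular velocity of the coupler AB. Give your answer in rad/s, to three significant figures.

ω₂ = 1.948 rad/s (from 0.31 rev/s).
Differentiating the loop-closure r₂e^{iθ₂}+r₃e^{iθ₃}=r₁+r₄e^{iθ₄} gives r₂ω₂e^{iθ₂}+r₃ω₃e^{iθ₃}=r₄ω₄e^{iθ₄}.
Eliminating the other unknown: ω₃ = r₂ω₂ sin(θ₄−θ₂) / [r₃ sin(θ₃−θ₄)].
Numerator sine = +0.69088; denominator sine = -0.98876.
Result = 0.2209·1.948·(+0.69088) / (0.6277·(-0.98876)) = -0.47896 rad/s; magnitude 0.47896 rad/s.

0.479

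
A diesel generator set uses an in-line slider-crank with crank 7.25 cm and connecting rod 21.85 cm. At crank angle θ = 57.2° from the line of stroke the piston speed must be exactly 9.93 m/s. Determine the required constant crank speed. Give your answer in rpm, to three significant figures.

1310

For an in-line slider-crank, |v_piston| = rω|sinθ|·[1 + r cosθ/√(L² − r² sin²θ)].
With r = 0.0725 m, L = 0.2185 m, θ = 57.2°: the bracketed kinematic factor |dx/dθ| = 0.072347 m.
ω = v/|dx/dθ| = 9.93/0.072347 = 137.25 rad/s.
N = 60ω/(2π) = 1310.7 rpm.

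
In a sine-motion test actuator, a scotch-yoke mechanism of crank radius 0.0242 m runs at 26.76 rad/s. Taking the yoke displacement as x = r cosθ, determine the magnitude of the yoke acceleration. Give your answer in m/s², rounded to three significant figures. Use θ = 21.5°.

16.1

ω = 26.76 rad/s
x = r cosθ ⇒ ẍ = −rω² cosθ (ω constant).
|a| = rω²|cosθ| = 0.0242·(26.76)²·|cos 21.5°| = 16.124 m/s².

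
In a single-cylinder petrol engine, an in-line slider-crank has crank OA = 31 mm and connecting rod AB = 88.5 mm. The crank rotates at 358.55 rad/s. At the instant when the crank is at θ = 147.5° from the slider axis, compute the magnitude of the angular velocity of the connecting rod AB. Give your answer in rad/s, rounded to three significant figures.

108

ω = 358.6 rad/s
The rod makes angle φ with the slider axis where L sinφ = r sinθ; differentiating, L cosφ·φ̇ = r ω cosθ.
L cosφ = √(L² − r² sin²θ) = 0.086918 m.
|ω_rod| = r ω |cosθ| / √(L² − r² sin²θ) = 0.031·358.6·0.84339/0.086918 = 107.85 rad/s.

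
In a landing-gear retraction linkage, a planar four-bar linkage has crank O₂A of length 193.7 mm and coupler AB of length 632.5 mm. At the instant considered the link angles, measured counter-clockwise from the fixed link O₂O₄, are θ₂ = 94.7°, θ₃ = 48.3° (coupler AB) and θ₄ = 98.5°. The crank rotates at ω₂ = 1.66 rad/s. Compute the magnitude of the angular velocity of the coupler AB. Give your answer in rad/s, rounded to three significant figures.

ω₂ = 1.66 rad/s
Differentiating the loop-closure r₂e^{iθ₂}+r₃e^{iθ₃}=r₁+r₄e^{iθ₄} gives r₂ω₂e^{iθ₂}+r₃ω₃e^{iθ₃}=r₄ω₄e^{iθ₄}.
Eliminating the other unknown: ω₃ = r₂ω₂ sin(θ₄−θ₂) / [r₃ sin(θ₃−θ₄)].
Numerator sine = +0.06627; denominator sine = -0.76828.
Result = 0.1937·1.66·(+0.06627) / (0.6325·(-0.76828)) = -0.043853 rad/s; magnitude 0.043853 rad/s.

0.0439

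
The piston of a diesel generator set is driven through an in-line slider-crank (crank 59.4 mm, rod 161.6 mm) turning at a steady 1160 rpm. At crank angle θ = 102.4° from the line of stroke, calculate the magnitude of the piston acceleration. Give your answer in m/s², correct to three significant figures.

499

ω = 2π·1160/60 = 121.5 rad/s
x(θ) = r cosθ + √(L² − r² sin²θ); with ω constant, a = ω²·d²x/dθ².
d²x/dθ² = −r cosθ − r²(cos2θ)/√u − r⁴ sin²2θ/(4u^{3/2}),  u = L² − r² sin²θ = 0.0227489 m².
Substituting r = 0.0594 m, L = 0.1616 m, θ = 102.4°: d²x/dθ² = +0.033832 m.
a = ω²·d²x/dθ² = (121.5)²·(+0.033832) = +499.23 m/s²;  |a| = 499.23 m/s².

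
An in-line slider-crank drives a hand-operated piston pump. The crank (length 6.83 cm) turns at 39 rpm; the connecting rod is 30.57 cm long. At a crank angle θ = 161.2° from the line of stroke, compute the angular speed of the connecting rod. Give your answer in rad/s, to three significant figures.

0.866

ω = 4.084 rad/s (converted from 39 rpm).
The rod makes angle φ with the slider axis where L sinφ = r sinθ; differentiating, L cosφ·φ̇ = r ω cosθ.
L cosφ = √(L² − r² sin²θ) = 0.30491 m.
|ω_rod| = r ω |cosθ| / √(L² − r² sin²θ) = 0.0683·4.084·0.94665/0.30491 = 0.86604 rad/s.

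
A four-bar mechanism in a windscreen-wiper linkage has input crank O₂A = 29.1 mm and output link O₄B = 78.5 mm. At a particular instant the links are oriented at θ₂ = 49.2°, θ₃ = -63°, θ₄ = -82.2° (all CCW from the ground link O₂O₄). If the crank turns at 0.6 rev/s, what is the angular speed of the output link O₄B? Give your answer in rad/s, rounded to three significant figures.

ω₂ = 3.77 rad/s (from 0.6 rev/s).
Differentiating the loop-closure r₂e^{iθ₂}+r₃e^{iθ₃}=r₁+r₄e^{iθ₄} gives r₂ω₂e^{iθ₂}+r₃ω₃e^{iθ₃}=r₄ω₄e^{iθ₄}.
Eliminating the other unknown: ω₄ = r₂ω₂ sin(θ₂−θ₃) / [r₄ sin(θ₄−θ₃)].
Numerator sine = +0.92587; denominator sine = -0.32887.
Result = 0.0291·3.77·(+0.92587) / (0.0785·(-0.32887)) = -3.9345 rad/s; magnitude 3.9345 rad/s.

3.93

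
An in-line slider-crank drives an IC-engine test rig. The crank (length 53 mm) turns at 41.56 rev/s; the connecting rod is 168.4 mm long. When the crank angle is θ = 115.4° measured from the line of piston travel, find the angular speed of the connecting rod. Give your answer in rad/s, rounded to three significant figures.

36.8

ω = 261.1 rad/s (converted from 41.56 rev/s).
The rod makes angle φ with the slider axis where L sinφ = r sinθ; differentiating, L cosφ·φ̇ = r ω cosθ.
L cosφ = √(L² − r² sin²θ) = 0.16145 m.
|ω_rod| = r ω |cosθ| / √(L² − r² sin²θ) = 0.053·261.1·0.42894/0.16145 = 36.769 rad/s.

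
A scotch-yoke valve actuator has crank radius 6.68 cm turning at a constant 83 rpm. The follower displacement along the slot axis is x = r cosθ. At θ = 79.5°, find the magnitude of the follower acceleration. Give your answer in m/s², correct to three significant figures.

0.920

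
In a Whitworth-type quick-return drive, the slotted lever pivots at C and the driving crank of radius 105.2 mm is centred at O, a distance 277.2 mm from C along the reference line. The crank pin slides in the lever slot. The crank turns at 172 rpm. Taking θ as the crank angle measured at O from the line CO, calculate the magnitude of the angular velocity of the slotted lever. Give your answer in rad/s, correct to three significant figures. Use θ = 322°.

4.58

ω = 18.01 rad/s (from 172 rpm).
Crank pin A relative to C: A = (d + r cosθ, r sinθ); lever angle φ = atan2(r sinθ, d + r cosθ).
Differentiating tanφ: φ̇ = rω(d cosθ + r)/(d² + r² + 2dr cosθ).
d² + r² + 2dr cosθ = |CA|² = 0.133866 m²;  d cosθ + r = +0.32364 m.
|ω_lever| = |0.1052·18.01·+0.32364| / 0.133866 = 4.581 rad/s.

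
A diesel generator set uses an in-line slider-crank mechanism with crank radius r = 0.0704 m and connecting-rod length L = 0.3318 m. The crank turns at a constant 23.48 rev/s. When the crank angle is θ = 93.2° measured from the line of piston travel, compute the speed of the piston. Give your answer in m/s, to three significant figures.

ω = 2π·23.5 = 147.5 rad/s
For an in-line slider-crank, x = r cosθ + √(L² − r² sin²θ), so v = −rω sinθ·[1 + r cosθ/√(L² − r² sin²θ)].
With r = 0.0704 m, L = 0.3318 m, θ = 93.2°: √(L² − r² sin²θ) = 0.32427 m.
v = −0.0704·147.5·0.99844·[1 + 0.0704·-0.05582/0.32427] = -10.244 m/s.
|v| = 10.244 m/s.

10.2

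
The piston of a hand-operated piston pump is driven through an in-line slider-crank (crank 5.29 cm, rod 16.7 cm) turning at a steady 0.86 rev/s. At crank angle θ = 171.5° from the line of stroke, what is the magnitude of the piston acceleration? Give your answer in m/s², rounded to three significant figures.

1.06

ω = 2π·0.86 = 5.404 rad/s
x(θ) = r cosθ + √(L² − r² sin²θ); with ω constant, a = ω²·d²x/dθ².
d²x/dθ² = −r cosθ − r²(cos2θ)/√u − r⁴ sin²2θ/(4u^{3/2}),  u = L² − r² sin²θ = 0.0278279 m².
Substituting r = 0.0529 m, L = 0.167 m, θ = 171.5°: d²x/dθ² = +0.036241 m.
a = ω²·d²x/dθ² = (5.404)²·(+0.036241) = +1.0582 m/s²;  |a| = 1.0582 m/s².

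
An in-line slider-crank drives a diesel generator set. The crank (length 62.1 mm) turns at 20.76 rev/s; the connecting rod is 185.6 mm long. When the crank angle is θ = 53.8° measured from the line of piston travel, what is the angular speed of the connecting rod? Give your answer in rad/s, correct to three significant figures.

ω = 130.4 rad/s (converted from 20.76 rev/s).
The rod makes angle φ with the slider axis where L sinφ = r sinθ; differentiating, L cosφ·φ̇ = r ω cosθ.
L cosφ = √(L² − r² sin²θ) = 0.17871 m.
|ω_rod| = r ω |cosθ| / √(L² − r² sin²θ) = 0.0621·130.4·0.59061/0.17871 = 26.77 rad/s.

26.8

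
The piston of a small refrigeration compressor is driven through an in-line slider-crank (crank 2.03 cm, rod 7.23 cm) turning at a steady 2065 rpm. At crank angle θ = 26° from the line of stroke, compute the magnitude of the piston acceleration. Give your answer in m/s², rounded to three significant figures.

ω = 2π·2065/60 = 216.2 rad/s
x(θ) = r cosθ + √(L² − r² sin²θ); with ω constant, a = ω²·d²x/dθ².
d²x/dθ² = −r cosθ − r²(cos2θ)/√u − r⁴ sin²2θ/(4u^{3/2}),  u = L² − r² sin²θ = 0.0051481 m².
Substituting r = 0.0203 m, L = 0.0723 m, θ = 26°: d²x/dθ² = -0.021853 m.
a = ω²·d²x/dθ² = (216.2)²·(-0.021853) = -1021.9 m/s²;  |a| = 1021.9 m/s².

1020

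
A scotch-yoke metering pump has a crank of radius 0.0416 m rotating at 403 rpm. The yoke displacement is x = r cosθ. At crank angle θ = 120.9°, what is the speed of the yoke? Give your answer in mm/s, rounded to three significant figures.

ω = 42.2 rad/s (from 403 rpm).
x = r cosθ ⇒ ẋ = −rω sinθ.
|v| = rω|sinθ| = 0.0416·42.2·|sin 120.9°| = 1.5064 m/s = 1506.4 mm/s.

1510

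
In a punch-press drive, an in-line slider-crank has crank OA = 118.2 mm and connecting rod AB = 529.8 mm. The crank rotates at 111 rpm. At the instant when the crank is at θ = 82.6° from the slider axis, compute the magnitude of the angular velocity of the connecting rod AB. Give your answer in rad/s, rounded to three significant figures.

0.342

ω = 11.62 rad/s (converted from 111 rpm).
The rod makes angle φ with the slider axis where L sinφ = r sinθ; differentiating, L cosφ·φ̇ = r ω cosθ.
L cosφ = √(L² − r² sin²θ) = 0.51667 m.
|ω_rod| = r ω |cosθ| / √(L² − r² sin²θ) = 0.1182·11.62·0.12880/0.51667 = 0.3425 rad/s.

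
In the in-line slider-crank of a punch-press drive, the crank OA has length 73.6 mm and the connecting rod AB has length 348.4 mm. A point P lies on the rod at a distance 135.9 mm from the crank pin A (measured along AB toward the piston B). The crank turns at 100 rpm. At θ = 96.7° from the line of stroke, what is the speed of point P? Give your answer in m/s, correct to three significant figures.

ω = 10.47 rad/s.  Crank-pin speed |V_A| = rω = 0.77074 m/s, perpendicular to OA.
Rod angle: sinφ = −(r/L) sinθ ⇒ φ = -12.111°; ω_rod = −rω cosθ/√(L²−r²sin²θ) = +0.26398 rad/s.
V_P = V_A + ω_rod × AP, with AP = 0.1359 m along the rod.
Components: V_Px = −rω sinθ − a·ω_rod·sinφ = -0.75795 m/s;  V_Py = rω cosθ + a·ω_rod·cosφ = -0.054847 m/s.
|V_P| = √(V_Px² + V_Py²) = 0.75993 m/s.

0.760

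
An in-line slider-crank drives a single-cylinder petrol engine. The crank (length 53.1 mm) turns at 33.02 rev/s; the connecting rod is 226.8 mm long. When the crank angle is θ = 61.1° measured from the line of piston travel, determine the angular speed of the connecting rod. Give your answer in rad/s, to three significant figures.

24.0

ω = 207.5 rad/s (converted from 33.02 rev/s).
The rod makes angle φ with the slider axis where L sinφ = r sinθ; differentiating, L cosφ·φ̇ = r ω cosθ.
L cosφ = √(L² − r² sin²θ) = 0.22198 m.
|ω_rod| = r ω |cosθ| / √(L² − r² sin²θ) = 0.0531·207.5·0.48328/0.22198 = 23.984 rad/s.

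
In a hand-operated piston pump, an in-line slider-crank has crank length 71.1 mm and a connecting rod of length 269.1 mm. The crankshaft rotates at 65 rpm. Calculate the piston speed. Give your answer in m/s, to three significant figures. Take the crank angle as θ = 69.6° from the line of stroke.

0.497

ω = 2π·65/60 = 6.807 rad/s
For an in-line slider-crank, x = r cosθ + √(L² − r² sin²θ), so v = −rω sinθ·[1 + r cosθ/√(L² − r² sin²θ)].
With r = 0.0711 m, L = 0.2691 m, θ = 69.6°: √(L² − r² sin²θ) = 0.26072 m.
v = −0.0711·6.807·0.93728·[1 + 0.0711·0.34857/0.26072] = -0.49673 m/s.
|v| = 0.49673 m/s.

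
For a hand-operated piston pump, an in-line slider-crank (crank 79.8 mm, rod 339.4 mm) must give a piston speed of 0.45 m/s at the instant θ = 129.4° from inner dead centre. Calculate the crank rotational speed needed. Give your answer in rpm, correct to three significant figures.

For an in-line slider-crank, |v_piston| = rω|sinθ|·[1 + r cosθ/√(L² − r² sin²θ)].
With r = 0.0798 m, L = 0.3394 m, θ = 129.4°: the bracketed kinematic factor |dx/dθ| = 0.052306 m.
ω = v/|dx/dθ| = 0.45/0.052306 = 8.6033 rad/s.
N = 60ω/(2π) = 82.155 rpm.

82.2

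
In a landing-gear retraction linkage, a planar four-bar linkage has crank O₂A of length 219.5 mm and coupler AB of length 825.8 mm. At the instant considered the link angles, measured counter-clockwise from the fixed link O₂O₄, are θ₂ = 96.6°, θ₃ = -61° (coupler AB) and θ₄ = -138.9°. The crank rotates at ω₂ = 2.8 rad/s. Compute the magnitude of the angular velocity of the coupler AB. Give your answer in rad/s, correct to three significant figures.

0.627

ω₂ = 2.8 rad/s
Differentiating the loop-closure r₂e^{iθ₂}+r₃e^{iθ₃}=r₁+r₄e^{iθ₄} gives r₂ω₂e^{iθ₂}+r₃ω₃e^{iθ₃}=r₄ω₄e^{iθ₄}.
Eliminating the other unknown: ω₃ = r₂ω₂ sin(θ₄−θ₂) / [r₃ sin(θ₃−θ₄)].
Numerator sine = +0.82413; denominator sine = +0.97778.
Result = 0.2195·2.8·(+0.82413) / (0.8258·(+0.97778)) = +0.62729 rad/s; magnitude 0.62729 rad/s.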